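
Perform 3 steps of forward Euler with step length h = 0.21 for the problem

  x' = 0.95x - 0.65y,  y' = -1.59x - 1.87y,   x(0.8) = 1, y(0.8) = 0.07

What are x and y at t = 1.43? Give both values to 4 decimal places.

Euler on (x,y): x_{n+1} = x_n + h·x', y_{n+1} = y_n + h·y'.
0.800000: (1.000000, 0.070000); f=(0.904500, -1.720900) → (1.189945, -0.291389)
1.010000: (1.189945, -0.291389); f=(1.319851, -1.347115) → (1.467114, -0.574283)
1.220000: (1.467114, -0.574283); f=(1.767042, -1.258801) → (1.838192, -0.838631)
(x(1.43), y(1.43)) ≈ (1.8382, -0.8386)

1.8382, -0.8386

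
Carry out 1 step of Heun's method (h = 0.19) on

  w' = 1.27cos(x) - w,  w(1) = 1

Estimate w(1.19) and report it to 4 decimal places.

0.9257

Heun: k1 = f(x_n, w_n); k2 = f(x_n + h, w_n + h·k1); w_{n+1} = w_n + (h/2)·(k1 + k2).
x=1.000000, w=1.000000:
  k1 = f(1.000000, 1.000000) = -0.313816
  k2 = f(1.190000, 0.940375) = -0.468367
  w ← 1.000000 + (0.19/2)·(-0.313816 + (-0.468367)) = 0.925693
w(1.19) ≈ 0.9257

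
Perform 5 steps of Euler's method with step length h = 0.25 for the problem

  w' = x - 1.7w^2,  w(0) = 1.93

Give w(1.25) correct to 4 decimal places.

Euler: w_{n+1} = w_n + h·f(x_n, w_n).
x=0.000000, w=1.930000: f=-6.332330 → w ← 1.930000 + 0.25·(-6.332330) = 0.346918
x=0.250000, w=0.346918: f=0.045402 → w ← 0.346918 + 0.25·0.045402 = 0.358268
x=0.500000, w=0.358268: f=0.281795 → w ← 0.358268 + 0.25·0.281795 = 0.428717
x=0.750000, w=0.428717: f=0.437543 → w ← 0.428717 + 0.25·0.437543 = 0.538103
x=1.000000, w=0.538103: f=0.507758 → w ← 0.538103 + 0.25·0.507758 = 0.665042
w(1.25) ≈ 0.6650

0.6650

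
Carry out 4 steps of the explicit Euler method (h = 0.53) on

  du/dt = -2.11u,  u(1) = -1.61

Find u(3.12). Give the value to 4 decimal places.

Euler: u_{n+1} = u_n + h·f(t_n, u_n).
t=1.000000, u=-1.610000: f=3.397100 → u ← -1.610000 + 0.53·3.397100 = 0.190463
t=1.530000, u=0.190463: f=-0.401877 → u ← 0.190463 + 0.53·(-0.401877) = -0.022532
t=2.060000, u=-0.022532: f=0.047542 → u ← -0.022532 + 0.53·0.047542 = 0.002666
t=2.590000, u=0.002666: f=-0.005624 → u ← 0.002666 + 0.53·(-0.005624) = -0.000315
u(3.12) ≈ -0.0003

-0.0003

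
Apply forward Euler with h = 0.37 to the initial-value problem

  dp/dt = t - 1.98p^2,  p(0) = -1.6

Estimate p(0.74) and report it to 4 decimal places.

Euler: p_{n+1} = p_n + h·f(t_n, p_n).
t=0.000000, p=-1.600000: f=-5.068800 → p ← -1.600000 + 0.37·(-5.068800) = -3.475456
t=0.370000, p=-3.475456: f=-23.546013 → p ← -3.475456 + 0.37·(-23.546013) = -12.187481
p(0.74) ≈ -12.1875

-12.1875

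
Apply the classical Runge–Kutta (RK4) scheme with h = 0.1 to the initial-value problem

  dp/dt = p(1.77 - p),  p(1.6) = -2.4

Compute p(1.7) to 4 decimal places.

RK4: k1 = f(t_n, p_n); k2 = f(t_n + h/2, p_n + (h/2)·k1); k3 = f(t_n + h/2, p_n + (h/2)·k2); k4 = f(t_n + h, p_n + h·k3); p_{n+1} = p_n + (h/6)·(k1 + 2k2 + 2k3 + k4).
t=1.600000, p=-2.400000:
  k1 = f(1.600000, -2.400000) = -10.008000
  k2 = f(1.650000, -2.900400) = -13.546028
  k3 = f(1.650000, -3.077301) = -14.916607
  k4 = f(1.700000, -3.891661) = -22.033263
  p ← -2.400000 + (0.1/6)·(k1 + 2k2 + 2k3 + k4) = -3.882776
p(1.7) ≈ -3.8828

-3.8828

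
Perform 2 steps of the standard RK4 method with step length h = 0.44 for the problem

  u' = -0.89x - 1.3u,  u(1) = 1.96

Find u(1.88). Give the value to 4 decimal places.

RK4: k1 = f(x_n, u_n); k2 = f(x_n + h/2, u_n + (h/2)·k1); k3 = f(x_n + h/2, u_n + (h/2)·k2); k4 = f(x_n + h, u_n + h·k3); u_{n+1} = u_n + (h/6)·(k1 + 2k2 + 2k3 + k4).
x=1.000000, u=1.960000:
  k1 = f(1.000000, 1.960000) = -3.438000
  k2 = f(1.220000, 1.203640) = -2.650532
  k3 = f(1.220000, 1.376883) = -2.875748
  k4 = f(1.440000, 0.694671) = -2.184672
  u ← 1.960000 + (0.44/6)·(k1 + 2k2 + 2k3 + k4) = 0.737150
x=1.440000, u=0.737150:
  k1 = f(1.440000, 0.737150) = -2.239895
  k2 = f(1.660000, 0.244373) = -1.795085
  k3 = f(1.660000, 0.342231) = -1.922300
  k4 = f(1.880000, -0.108662) = -1.531939
  u ← 0.737150 + (0.44/6)·(k1 + 2k2 + 2k3 + k4) = -0.084668
u(1.88) ≈ -0.0847

-0.0847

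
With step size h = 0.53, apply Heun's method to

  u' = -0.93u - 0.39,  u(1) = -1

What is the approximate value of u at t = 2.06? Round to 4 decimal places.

Heun: k1 = f(t_n, u_n); k2 = f(t_n + h, u_n + h·k1); u_{n+1} = u_n + (h/2)·(k1 + k2).
t=1.000000, u=-1.000000:
  k1 = f(1.000000, -1.000000) = 0.540000
  k2 = f(1.530000, -0.713800) = 0.273834
  u ← -1.000000 + (0.53/2)·(0.540000 + 0.273834) = -0.784334
t=1.530000, u=-0.784334:
  k1 = f(1.530000, -0.784334) = 0.339431
  k2 = f(2.060000, -0.604436) = 0.172125
  u ← -0.784334 + (0.53/2)·(0.339431 + 0.172125) = -0.648772
u(2.06) ≈ -0.6488

-0.6488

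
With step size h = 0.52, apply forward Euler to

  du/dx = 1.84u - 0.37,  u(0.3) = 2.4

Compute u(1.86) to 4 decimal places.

16.6769

Euler: u_{n+1} = u_n + h·f(x_n, u_n).
x=0.300000, u=2.400000: f=4.046000 → u ← 2.400000 + 0.52·4.046000 = 4.503920
x=0.820000, u=4.503920: f=7.917213 → u ← 4.503920 + 0.52·7.917213 = 8.620871
x=1.340000, u=8.620871: f=15.492402 → u ← 8.620871 + 0.52·15.492402 = 16.676920
u(1.86) ≈ 16.6769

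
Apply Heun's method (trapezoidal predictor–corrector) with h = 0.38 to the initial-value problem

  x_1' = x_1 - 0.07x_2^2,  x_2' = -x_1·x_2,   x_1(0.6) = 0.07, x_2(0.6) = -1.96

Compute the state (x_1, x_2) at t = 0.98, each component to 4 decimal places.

-0.0173, -1.9360

Heun on (x_1,x_2): k1 = f(t_n, state_n); k2 = f(t_n + h, state_n + h·k1); state_{n+1} = state_n + (h/2)·(k1 + k2).
0.600000: (0.070000, -1.960000)
  k1 = (-0.198912, 0.137200)
  predictor → (-0.005587, -1.907864)
  k2 = (-0.260383, -0.010658)
  → (-0.017266, -1.935957)
(x_1(0.98), x_2(0.98)) ≈ (-0.0173, -1.9360)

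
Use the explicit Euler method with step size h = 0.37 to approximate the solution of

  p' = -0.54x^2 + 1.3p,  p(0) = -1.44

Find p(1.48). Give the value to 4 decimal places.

Euler: p_{n+1} = p_n + h·f(x_n, p_n).
x=0.000000, p=-1.440000: f=-1.872000 → p ← -1.440000 + 0.37·(-1.872000) = -2.132640
x=0.370000, p=-2.132640: f=-2.846358 → p ← -2.132640 + 0.37·(-2.846358) = -3.185792
x=0.740000, p=-3.185792: f=-4.437234 → p ← -3.185792 + 0.37·(-4.437234) = -4.827569
x=1.110000, p=-4.827569: f=-6.941174 → p ← -4.827569 + 0.37·(-6.941174) = -7.395803
p(1.48) ≈ -7.3958

-7.3958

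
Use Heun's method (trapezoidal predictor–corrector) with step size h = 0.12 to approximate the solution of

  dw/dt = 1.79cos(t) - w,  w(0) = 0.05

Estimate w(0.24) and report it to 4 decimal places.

Heun: k1 = f(t_n, w_n); k2 = f(t_n + h, w_n + h·k1); w_{n+1} = w_n + (h/2)·(k1 + k2).
t=0.000000, w=0.050000:
  k1 = f(0.000000, 0.050000) = 1.740000
  k2 = f(0.120000, 0.258800) = 1.518327
  w ← 0.050000 + (0.12/2)·(1.740000 + 1.518327) = 0.245500
t=0.120000, w=0.245500:
  k1 = f(0.120000, 0.245500) = 1.531628
  k2 = f(0.240000, 0.429295) = 1.309400
  w ← 0.245500 + (0.12/2)·(1.531628 + 1.309400) = 0.415961
w(0.24) ≈ 0.4160

0.4160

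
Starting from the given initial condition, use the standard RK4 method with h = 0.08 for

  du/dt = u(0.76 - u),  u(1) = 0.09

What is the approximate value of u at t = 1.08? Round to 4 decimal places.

0.0949

RK4: k1 = f(t_n, u_n); k2 = f(t_n + h/2, u_n + (h/2)·k1); k3 = f(t_n + h/2, u_n + (h/2)·k2); k4 = f(t_n + h, u_n + h·k3); u_{n+1} = u_n + (h/6)·(k1 + 2k2 + 2k3 + k4).
t=1.000000, u=0.090000:
  k1 = f(1.000000, 0.090000) = 0.060300
  k2 = f(1.040000, 0.092412) = 0.061693
  k3 = f(1.040000, 0.092468) = 0.061725
  k4 = f(1.080000, 0.094938) = 0.063140
  u ← 0.090000 + (0.08/6)·(k1 + 2k2 + 2k3 + k4) = 0.094937
u(1.08) ≈ 0.0949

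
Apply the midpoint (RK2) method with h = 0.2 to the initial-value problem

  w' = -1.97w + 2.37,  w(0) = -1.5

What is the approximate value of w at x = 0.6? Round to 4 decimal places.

Midpoint: k1 = f(x_n, w_n); k2 = f(x_n + h/2, w_n + (h/2)·k1); w_{n+1} = w_n + h·k2.
x=0.000000, w=-1.500000:
  k1 = f(0.000000, -1.500000) = 5.325000
  k2 = f(0.100000, -0.967500) = 4.275975
  w ← -1.500000 + 0.2·4.275975 = -0.644805
x=0.200000, w=-0.644805:
  k1 = f(0.200000, -0.644805) = 3.640266
  k2 = f(0.300000, -0.280778) = 2.923133
  w ← -0.644805 + 0.2·2.923133 = -0.060178
x=0.400000, w=-0.060178:
  k1 = f(0.400000, -0.060178) = 2.488551
  k2 = f(0.500000, 0.188677) = 1.998307
  w ← -0.060178 + 0.2·1.998307 = 0.339483
w(0.6) ≈ 0.3395

0.3395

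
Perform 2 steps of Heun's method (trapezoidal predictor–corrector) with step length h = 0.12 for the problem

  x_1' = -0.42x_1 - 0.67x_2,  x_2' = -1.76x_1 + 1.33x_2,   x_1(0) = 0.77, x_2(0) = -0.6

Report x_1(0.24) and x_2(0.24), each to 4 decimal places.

Heun on (x_1,x_2): k1 = f(x_n, state_n); k2 = f(x_n + h, state_n + h·k1); state_{n+1} = state_n + (h/2)·(k1 + k2).
0.000000: (0.770000, -0.600000)
  k1 = (0.078600, -2.153200)
  predictor → (0.779432, -0.858384)
  k2 = (0.247756, -2.513451)
  → (0.789581, -0.879999)
0.120000: (0.789581, -0.879999)
  k1 = (0.257975, -2.560062)
  predictor → (0.820538, -1.187206)
  k2 = (0.450802, -3.023132)
  → (0.832108, -1.214991)
(x_1(0.24), x_2(0.24)) ≈ (0.8321, -1.2150)

0.8321, -1.2150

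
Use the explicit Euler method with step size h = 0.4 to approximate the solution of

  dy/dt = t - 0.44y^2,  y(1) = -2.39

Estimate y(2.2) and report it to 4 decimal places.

Euler: y_{n+1} = y_n + h·f(t_n, y_n).
t=1.000000, y=-2.390000: f=-1.513324 → y ← -2.390000 + 0.4·(-1.513324) = -2.995330
t=1.400000, y=-2.995330: f=-2.547680 → y ← -2.995330 + 0.4·(-2.547680) = -4.014401
t=1.800000, y=-4.014401: f=-5.290785 → y ← -4.014401 + 0.4·(-5.290785) = -6.130715
y(2.2) ≈ -6.1307

-6.1307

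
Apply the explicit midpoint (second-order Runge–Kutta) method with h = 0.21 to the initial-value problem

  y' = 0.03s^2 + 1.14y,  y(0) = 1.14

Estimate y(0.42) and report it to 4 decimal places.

Midpoint: k1 = f(s_n, y_n); k2 = f(s_n + h/2, y_n + (h/2)·k1); y_{n+1} = y_n + h·k2.
s=0.000000, y=1.140000:
  k1 = f(0.000000, 1.140000) = 1.299600
  k2 = f(0.105000, 1.276458) = 1.455493
  y ← 1.140000 + 0.21·1.455493 = 1.445654
s=0.210000, y=1.445654:
  k1 = f(0.210000, 1.445654) = 1.649368
  k2 = f(0.315000, 1.618837) = 1.848451
  y ← 1.445654 + 0.21·1.848451 = 1.833828
y(0.42) ≈ 1.8338

1.8338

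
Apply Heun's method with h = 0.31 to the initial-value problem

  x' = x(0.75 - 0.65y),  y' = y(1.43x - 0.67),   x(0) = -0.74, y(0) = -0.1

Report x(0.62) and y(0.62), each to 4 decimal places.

-1.2005, -0.0324

Heun on (x,y): k1 = f(s_n, state_n); k2 = f(s_n + h, state_n + h·k1); state_{n+1} = state_n + (h/2)·(k1 + k2).
0.000000: (-0.740000, -0.100000)
  k1 = (-0.603100, 0.172820)
  predictor → (-0.926961, -0.046426)
  k2 = (-0.723193, 0.092645)
  → (-0.945575, -0.058853)
0.310000: (-0.945575, -0.058853)
  k1 = (-0.745354, 0.119011)
  predictor → (-1.176635, -0.021960)
  k2 = (-0.899271, 0.051662)
  → (-1.200492, -0.032399)
(x(0.62), y(0.62)) ≈ (-1.2005, -0.0324)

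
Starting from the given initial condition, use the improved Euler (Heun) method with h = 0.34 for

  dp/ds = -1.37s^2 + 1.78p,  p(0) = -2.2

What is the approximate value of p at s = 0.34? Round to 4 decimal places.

Heun: k1 = f(s_n, p_n); k2 = f(s_n + h, p_n + h·k1); p_{n+1} = p_n + (h/2)·(k1 + k2).
s=0.000000, p=-2.200000:
  k1 = f(0.000000, -2.200000) = -3.916000
  k2 = f(0.340000, -3.531440) = -6.444335
  p ← -2.200000 + (0.34/2)·(-3.916000 + (-6.444335)) = -3.961257
p(0.34) ≈ -3.9613

-3.9613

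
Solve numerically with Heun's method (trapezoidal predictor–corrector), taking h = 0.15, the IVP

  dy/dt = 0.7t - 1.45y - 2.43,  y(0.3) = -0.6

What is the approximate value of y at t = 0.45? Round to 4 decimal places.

Heun: k1 = f(t_n, y_n); k2 = f(t_n + h, y_n + h·k1); y_{n+1} = y_n + (h/2)·(k1 + k2).
t=0.300000, y=-0.600000:
  k1 = f(0.300000, -0.600000) = -1.350000
  k2 = f(0.450000, -0.802500) = -0.951375
  y ← -0.600000 + (0.15/2)·(-1.350000 + (-0.951375)) = -0.772603
y(0.45) ≈ -0.7726

-0.7726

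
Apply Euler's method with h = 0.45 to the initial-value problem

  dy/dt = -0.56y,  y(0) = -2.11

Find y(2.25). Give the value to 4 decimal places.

Euler: y_{n+1} = y_n + h·f(t_n, y_n).
t=0.000000, y=-2.110000: f=1.181600 → y ← -2.110000 + 0.45·1.181600 = -1.578280
t=0.450000, y=-1.578280: f=0.883837 → y ← -1.578280 + 0.45·0.883837 = -1.180553
t=0.900000, y=-1.180553: f=0.661110 → y ← -1.180553 + 0.45·0.661110 = -0.883054
t=1.350000, y=-0.883054: f=0.494510 → y ← -0.883054 + 0.45·0.494510 = -0.660524
t=1.800000, y=-0.660524: f=0.369894 → y ← -0.660524 + 0.45·0.369894 = -0.494072
y(2.25) ≈ -0.4941

-0.4941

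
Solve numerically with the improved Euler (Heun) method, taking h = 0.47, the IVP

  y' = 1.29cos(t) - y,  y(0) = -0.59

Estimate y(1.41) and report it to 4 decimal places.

Heun: k1 = f(t_n, y_n); k2 = f(t_n + h, y_n + h·k1); y_{n+1} = y_n + (h/2)·(k1 + k2).
t=0.000000, y=-0.590000:
  k1 = f(0.000000, -0.590000) = 1.880000
  k2 = f(0.470000, 0.293600) = 0.856523
  y ← -0.590000 + (0.47/2)·(1.880000 + 0.856523) = 0.053083
t=0.470000, y=0.053083:
  k1 = f(0.470000, 0.053083) = 1.097040
  k2 = f(0.940000, 0.568692) = 0.192135
  y ← 0.053083 + (0.47/2)·(1.097040 + 0.192135) = 0.356039
t=0.940000, y=0.356039:
  k1 = f(0.940000, 0.356039) = 0.404788
  k2 = f(1.410000, 0.546289) = -0.339755
  y ← 0.356039 + (0.47/2)·(0.404788 + (-0.339755)) = 0.371322
y(1.41) ≈ 0.3713

0.3713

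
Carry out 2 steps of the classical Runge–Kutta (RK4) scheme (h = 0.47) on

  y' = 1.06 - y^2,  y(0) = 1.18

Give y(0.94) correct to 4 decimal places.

RK4: k1 = f(s_n, y_n); k2 = f(s_n + h/2, y_n + (h/2)·k1); k3 = f(s_n + h/2, y_n + (h/2)·k2); k4 = f(s_n + h, y_n + h·k3); y_{n+1} = y_n + (h/6)·(k1 + 2k2 + 2k3 + k4).
s=0.000000, y=1.180000:
  k1 = f(0.000000, 1.180000) = -0.332400
  k2 = f(0.235000, 1.101886) = -0.154153
  k3 = f(0.235000, 1.143774) = -0.248219
  k4 = f(0.470000, 1.063337) = -0.070686
  y ← 1.180000 + (0.47/6)·(k1 + 2k2 + 2k3 + k4) = 1.085387
s=0.470000, y=1.085387:
  k1 = f(0.470000, 1.085387) = -0.118064
  k2 = f(0.705000, 1.057642) = -0.058606
  k3 = f(0.705000, 1.071614) = -0.088357
  k4 = f(0.940000, 1.043859) = -0.029641
  y ← 1.085387 + (0.47/6)·(k1 + 2k2 + 2k3 + k4) = 1.050792
y(0.94) ≈ 1.0508

1.0508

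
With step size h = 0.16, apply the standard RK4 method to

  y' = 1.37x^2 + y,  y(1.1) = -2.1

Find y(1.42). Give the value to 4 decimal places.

-2.0784

RK4: k1 = f(x_n, y_n); k2 = f(x_n + h/2, y_n + (h/2)·k1); k3 = f(x_n + h/2, y_n + (h/2)·k2); k4 = f(x_n + h, y_n + h·k3); y_{n+1} = y_n + (h/6)·(k1 + 2k2 + 2k3 + k4).
x=1.100000, y=-2.100000:
  k1 = f(1.100000, -2.100000) = -0.442300
  k2 = f(1.180000, -2.135384) = -0.227796
  k3 = f(1.180000, -2.118224) = -0.210636
  k4 = f(1.260000, -2.133702) = 0.041310
  y ← -2.100000 + (0.16/6)·(k1 + 2k2 + 2k3 + k4) = -2.134076
x=1.260000, y=-2.134076:
  k1 = f(1.260000, -2.134076) = 0.040936
  k2 = f(1.340000, -2.130801) = 0.329171
  k3 = f(1.340000, -2.107742) = 0.352230
  k4 = f(1.420000, -2.077719) = 0.684749
  y ← -2.134076 + (0.16/6)·(k1 + 2k2 + 2k3 + k4) = -2.078383
y(1.42) ≈ -2.0784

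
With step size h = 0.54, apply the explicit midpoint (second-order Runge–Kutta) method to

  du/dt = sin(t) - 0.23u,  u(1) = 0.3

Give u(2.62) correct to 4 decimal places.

1.3763

Midpoint: k1 = f(t_n, u_n); k2 = f(t_n + h/2, u_n + (h/2)·k1); u_{n+1} = u_n + h·k2.
t=1.000000, u=0.300000:
  k1 = f(1.000000, 0.300000) = 0.772471
  k2 = f(1.270000, 0.508567) = 0.838130
  u ← 0.300000 + 0.54·0.838130 = 0.752590
t=1.540000, u=0.752590:
  k1 = f(1.540000, 0.752590) = 0.826430
  k2 = f(1.810000, 0.975727) = 0.747110
  u ← 0.752590 + 0.54·0.747110 = 1.156030
t=2.080000, u=1.156030:
  k1 = f(2.080000, 1.156030) = 0.607246
  k2 = f(2.350000, 1.319986) = 0.407877
  u ← 1.156030 + 0.54·0.407877 = 1.376283
u(2.62) ≈ 1.3763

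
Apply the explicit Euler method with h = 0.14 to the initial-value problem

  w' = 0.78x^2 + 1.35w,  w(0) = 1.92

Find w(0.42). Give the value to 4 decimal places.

Euler: w_{n+1} = w_n + h·f(x_n, w_n).
x=0.000000, w=1.920000: f=2.592000 → w ← 1.920000 + 0.14·2.592000 = 2.282880
x=0.140000, w=2.282880: f=3.097176 → w ← 2.282880 + 0.14·3.097176 = 2.716485
x=0.280000, w=2.716485: f=3.728406 → w ← 2.716485 + 0.14·3.728406 = 3.238462
w(0.42) ≈ 3.2385

3.2385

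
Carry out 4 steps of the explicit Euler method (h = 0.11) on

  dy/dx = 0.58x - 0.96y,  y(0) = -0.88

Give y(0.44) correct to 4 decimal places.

Euler: y_{n+1} = y_n + h·f(x_n, y_n).
x=0.000000, y=-0.880000: f=0.844800 → y ← -0.880000 + 0.11·0.844800 = -0.787072
x=0.110000, y=-0.787072: f=0.819389 → y ← -0.787072 + 0.11·0.819389 = -0.696939
x=0.220000, y=-0.696939: f=0.796662 → y ← -0.696939 + 0.11·0.796662 = -0.609306
x=0.330000, y=-0.609306: f=0.776334 → y ← -0.609306 + 0.11·0.776334 = -0.523910
y(0.44) ≈ -0.5239

-0.5239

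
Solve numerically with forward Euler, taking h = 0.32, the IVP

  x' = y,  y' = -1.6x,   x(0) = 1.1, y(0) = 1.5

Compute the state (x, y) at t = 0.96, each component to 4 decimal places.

1.9207, -0.8346

Euler on (x,y): x_{n+1} = x_n + h·x', y_{n+1} = y_n + h·y'.
0.000000: (1.100000, 1.500000); f=(1.500000, -1.760000) → (1.580000, 0.936800)
0.320000: (1.580000, 0.936800); f=(0.936800, -2.528000) → (1.879776, 0.127840)
0.640000: (1.879776, 0.127840); f=(0.127840, -3.007642) → (1.920685, -0.834605)
(x(0.96), y(0.96)) ≈ (1.9207, -0.8346)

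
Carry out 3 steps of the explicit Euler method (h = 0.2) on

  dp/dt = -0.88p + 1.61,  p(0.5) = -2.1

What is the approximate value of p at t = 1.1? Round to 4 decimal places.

Euler: p_{n+1} = p_n + h·f(t_n, p_n).
t=0.500000, p=-2.100000: f=3.458000 → p ← -2.100000 + 0.2·3.458000 = -1.408400
t=0.700000, p=-1.408400: f=2.849392 → p ← -1.408400 + 0.2·2.849392 = -0.838522
t=0.900000, p=-0.838522: f=2.347899 → p ← -0.838522 + 0.2·2.347899 = -0.368942
p(1.1) ≈ -0.3689

-0.3689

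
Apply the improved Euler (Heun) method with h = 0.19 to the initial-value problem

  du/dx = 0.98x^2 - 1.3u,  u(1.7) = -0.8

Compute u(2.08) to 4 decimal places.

0.5814

Heun: k1 = f(x_n, u_n); k2 = f(x_n + h, u_n + h·k1); u_{n+1} = u_n + (h/2)·(k1 + k2).
x=1.700000, u=-0.800000:
  k1 = f(1.700000, -0.800000) = 3.872200
  k2 = f(1.890000, -0.064282) = 3.584225
  u ← -0.800000 + (0.19/2)·(3.872200 + 3.584225) = -0.091640
x=1.890000, u=-0.091640:
  k1 = f(1.890000, -0.091640) = 3.619790
  k2 = f(2.080000, 0.596120) = 3.464916
  u ← -0.091640 + (0.19/2)·(3.619790 + 3.464916) = 0.581407
u(2.08) ≈ 0.5814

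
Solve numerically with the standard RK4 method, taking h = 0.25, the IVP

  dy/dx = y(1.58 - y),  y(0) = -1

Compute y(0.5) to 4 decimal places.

-8.4706

RK4: k1 = f(x_n, y_n); k2 = f(x_n + h/2, y_n + (h/2)·k1); k3 = f(x_n + h/2, y_n + (h/2)·k2); k4 = f(x_n + h, y_n + h·k3); y_{n+1} = y_n + (h/6)·(k1 + 2k2 + 2k3 + k4).
x=0.000000, y=-1.000000:
  k1 = f(0.000000, -1.000000) = -2.580000
  k2 = f(0.125000, -1.322500) = -3.838556
  k3 = f(0.125000, -1.479820) = -4.527981
  k4 = f(0.250000, -2.131995) = -7.913956
  y ← -1.000000 + (0.25/6)·(k1 + 2k2 + 2k3 + k4) = -2.134460
x=0.250000, y=-2.134460:
  k1 = f(0.250000, -2.134460) = -7.928364
  k2 = f(0.375000, -3.125505) = -14.707080
  k3 = f(0.375000, -3.972845) = -22.060588
  k4 = f(0.500000, -7.649607) = -70.602860
  y ← -2.134460 + (0.25/6)·(k1 + 2k2 + 2k3 + k4) = -8.470566
y(0.5) ≈ -8.4706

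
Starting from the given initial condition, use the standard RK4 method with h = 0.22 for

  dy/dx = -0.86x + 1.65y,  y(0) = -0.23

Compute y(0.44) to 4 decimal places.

RK4: k1 = f(x_n, y_n); k2 = f(x_n + h/2, y_n + (h/2)·k1); k3 = f(x_n + h/2, y_n + (h/2)·k2); k4 = f(x_n + h, y_n + h·k3); y_{n+1} = y_n + (h/6)·(k1 + 2k2 + 2k3 + k4).
x=0.000000, y=-0.230000:
  k1 = f(0.000000, -0.230000) = -0.379500
  k2 = f(0.110000, -0.271745) = -0.542979
  k3 = f(0.110000, -0.289728) = -0.572651
  k4 = f(0.220000, -0.355983) = -0.776572
  y ← -0.230000 + (0.22/6)·(k1 + 2k2 + 2k3 + k4) = -0.354202
x=0.220000, y=-0.354202:
  k1 = f(0.220000, -0.354202) = -0.773634
  k2 = f(0.330000, -0.439302) = -1.008648
  k3 = f(0.330000, -0.465153) = -1.051303
  k4 = f(0.440000, -0.585489) = -1.344457
  y ← -0.354202 + (0.22/6)·(k1 + 2k2 + 2k3 + k4) = -0.582929
y(0.44) ≈ -0.5829

-0.5829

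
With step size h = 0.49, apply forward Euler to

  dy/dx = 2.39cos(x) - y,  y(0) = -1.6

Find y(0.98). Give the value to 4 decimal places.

1.2144

Euler: y_{n+1} = y_n + h·f(x_n, y_n).
x=0.000000, y=-1.600000: f=3.990000 → y ← -1.600000 + 0.49·3.990000 = 0.355100
x=0.490000, y=0.355100: f=1.753676 → y ← 0.355100 + 0.49·1.753676 = 1.214401
y(0.98) ≈ 1.2144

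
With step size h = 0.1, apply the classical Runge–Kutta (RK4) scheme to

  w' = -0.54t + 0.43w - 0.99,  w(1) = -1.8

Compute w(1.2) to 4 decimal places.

-2.2923

RK4: k1 = f(t_n, w_n); k2 = f(t_n + h/2, w_n + (h/2)·k1); k3 = f(t_n + h/2, w_n + (h/2)·k2); k4 = f(t_n + h, w_n + h·k3); w_{n+1} = w_n + (h/6)·(k1 + 2k2 + 2k3 + k4).
t=1.000000, w=-1.800000:
  k1 = f(1.000000, -1.800000) = -2.304000
  k2 = f(1.050000, -1.915200) = -2.380536
  k3 = f(1.050000, -1.919027) = -2.382182
  k4 = f(1.100000, -2.038218) = -2.460434
  w ← -1.800000 + (0.1/6)·(k1 + 2k2 + 2k3 + k4) = -2.038164
t=1.100000, w=-2.038164:
  k1 = f(1.100000, -2.038164) = -2.460411
  k2 = f(1.150000, -2.161185) = -2.540310
  k3 = f(1.150000, -2.165180) = -2.542027
  k4 = f(1.200000, -2.292367) = -2.623718
  w ← -2.038164 + (0.1/6)·(k1 + 2k2 + 2k3 + k4) = -2.292311
w(1.2) ≈ -2.2923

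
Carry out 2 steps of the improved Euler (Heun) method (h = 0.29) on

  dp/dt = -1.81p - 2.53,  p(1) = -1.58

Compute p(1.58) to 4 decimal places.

Heun: k1 = f(t_n, p_n); k2 = f(t_n + h, p_n + h·k1); p_{n+1} = p_n + (h/2)·(k1 + k2).
t=1.000000, p=-1.580000:
  k1 = f(1.000000, -1.580000) = 0.329800
  k2 = f(1.290000, -1.484358) = 0.156688
  p ← -1.580000 + (0.29/2)·(0.329800 + 0.156688) = -1.509459
t=1.290000, p=-1.509459:
  k1 = f(1.290000, -1.509459) = 0.202121
  k2 = f(1.580000, -1.450844) = 0.096028
  p ← -1.509459 + (0.29/2)·(0.202121 + 0.096028) = -1.466228
p(1.58) ≈ -1.4662

-1.4662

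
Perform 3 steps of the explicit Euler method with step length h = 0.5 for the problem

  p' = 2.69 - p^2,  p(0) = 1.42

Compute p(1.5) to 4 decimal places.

1.6890

Euler: p_{n+1} = p_n + h·f(x_n, p_n).
x=0.000000, p=1.420000: f=0.673600 → p ← 1.420000 + 0.5·0.673600 = 1.756800
x=0.500000, p=1.756800: f=-0.396346 → p ← 1.756800 + 0.5·(-0.396346) = 1.558627
x=1.000000, p=1.558627: f=0.260682 → p ← 1.558627 + 0.5·0.260682 = 1.688968
p(1.5) ≈ 1.6890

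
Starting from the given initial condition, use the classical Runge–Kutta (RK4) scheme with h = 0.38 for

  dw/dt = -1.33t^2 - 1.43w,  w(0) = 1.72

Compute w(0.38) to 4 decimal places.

0.9781

RK4: k1 = f(t_n, w_n); k2 = f(t_n + h/2, w_n + (h/2)·k1); k3 = f(t_n + h/2, w_n + (h/2)·k2); k4 = f(t_n + h, w_n + h·k3); w_{n+1} = w_n + (h/6)·(k1 + 2k2 + 2k3 + k4).
t=0.000000, w=1.720000:
  k1 = f(0.000000, 1.720000) = -2.459600
  k2 = f(0.190000, 1.252676) = -1.839340
  k3 = f(0.190000, 1.370525) = -2.007864
  k4 = f(0.380000, 0.957012) = -1.560578
  w ← 1.720000 + (0.38/6)·(k1 + 2k2 + 2k3 + k4) = 0.978076
w(0.38) ≈ 0.9781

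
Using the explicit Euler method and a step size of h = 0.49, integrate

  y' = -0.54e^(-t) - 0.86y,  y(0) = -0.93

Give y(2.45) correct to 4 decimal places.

Euler: y_{n+1} = y_n + h·f(t_n, y_n).
t=0.000000, y=-0.930000: f=0.259800 → y ← -0.930000 + 0.49·0.259800 = -0.802698
t=0.490000, y=-0.802698: f=0.359502 → y ← -0.802698 + 0.49·0.359502 = -0.626542
t=0.980000, y=-0.626542: f=0.336158 → y ← -0.626542 + 0.49·0.336158 = -0.461825
t=1.470000, y=-0.461825: f=0.273009 → y ← -0.461825 + 0.49·0.273009 = -0.328050
t=1.960000, y=-0.328050: f=0.206059 → y ← -0.328050 + 0.49·0.206059 = -0.227081
y(2.45) ≈ -0.2271

-0.2271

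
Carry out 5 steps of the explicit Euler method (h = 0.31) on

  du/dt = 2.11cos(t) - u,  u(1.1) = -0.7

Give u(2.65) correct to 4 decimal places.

Euler: u_{n+1} = u_n + h·f(t_n, u_n).
t=1.100000, u=-0.700000: f=1.657088 → u ← -0.700000 + 0.31·1.657088 = -0.186303
t=1.410000, u=-0.186303: f=0.524123 → u ← -0.186303 + 0.31·0.524123 = -0.023825
t=1.720000, u=-0.023825: f=-0.289828 → u ← -0.023825 + 0.31·(-0.289828) = -0.113671
t=2.030000, u=-0.113671: f=-0.821553 → u ← -0.113671 + 0.31·(-0.821553) = -0.368353
t=2.340000, u=-0.368353: f=-1.099286 → u ← -0.368353 + 0.31·(-1.099286) = -0.709131
u(2.65) ≈ -0.7091

-0.7091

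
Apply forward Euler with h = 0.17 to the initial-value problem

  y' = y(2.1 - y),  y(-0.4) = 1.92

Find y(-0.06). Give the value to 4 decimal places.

2.0195

Euler: y_{n+1} = y_n + h·f(s_n, y_n).
s=-0.400000, y=1.920000: f=0.345600 → y ← 1.920000 + 0.17·0.345600 = 1.978752
s=-0.230000, y=1.978752: f=0.239920 → y ← 1.978752 + 0.17·0.239920 = 2.019538
y(-0.06) ≈ 2.0195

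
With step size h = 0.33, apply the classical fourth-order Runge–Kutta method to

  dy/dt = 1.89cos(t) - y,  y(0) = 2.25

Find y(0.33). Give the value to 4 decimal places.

RK4: k1 = f(t_n, y_n); k2 = f(t_n + h/2, y_n + (h/2)·k1); k3 = f(t_n + h/2, y_n + (h/2)·k2); k4 = f(t_n + h, y_n + h·k3); y_{n+1} = y_n + (h/6)·(k1 + 2k2 + 2k3 + k4).
t=0.000000, y=2.250000:
  k1 = f(0.000000, 2.250000) = -0.360000
  k2 = f(0.165000, 2.190600) = -0.326269
  k3 = f(0.165000, 2.196166) = -0.331835
  k4 = f(0.330000, 2.140494) = -0.352474
  y ← 2.250000 + (0.33/6)·(k1 + 2k2 + 2k3 + k4) = 2.138422
y(0.33) ≈ 2.1384

2.1384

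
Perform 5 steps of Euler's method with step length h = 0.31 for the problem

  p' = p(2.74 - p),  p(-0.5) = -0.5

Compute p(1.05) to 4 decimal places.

Euler: p_{n+1} = p_n + h·f(t_n, p_n).
t=-0.500000, p=-0.500000: f=-1.620000 → p ← -0.500000 + 0.31·(-1.620000) = -1.002200
t=-0.190000, p=-1.002200: f=-3.750433 → p ← -1.002200 + 0.31·(-3.750433) = -2.164834
t=0.120000, p=-2.164834: f=-10.618153 → p ← -2.164834 + 0.31·(-10.618153) = -5.456462
t=0.430000, p=-5.456462: f=-44.723677 → p ← -5.456462 + 0.31·(-44.723677) = -19.320801
t=0.740000, p=-19.320801: f=-426.232359 → p ← -19.320801 + 0.31·(-426.232359) = -151.452833
p(1.05) ≈ -151.4528

-151.4528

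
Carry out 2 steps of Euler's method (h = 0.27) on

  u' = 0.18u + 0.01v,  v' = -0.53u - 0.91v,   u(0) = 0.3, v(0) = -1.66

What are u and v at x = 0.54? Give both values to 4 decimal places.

0.3217, -1.0212

Euler on (u,v): u_{n+1} = u_n + h·u', v_{n+1} = v_n + h·v'.
0.000000: (0.300000, -1.660000); f=(0.037400, 1.351600) → (0.310098, -1.295068)
0.270000: (0.310098, -1.295068); f=(0.042867, 1.014160) → (0.321672, -1.021245)
(u(0.54), v(0.54)) ≈ (0.3217, -1.0212)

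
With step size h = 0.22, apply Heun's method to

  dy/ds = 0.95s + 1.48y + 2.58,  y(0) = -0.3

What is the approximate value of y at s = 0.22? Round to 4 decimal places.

0.2694

Heun: k1 = f(s_n, y_n); k2 = f(s_n + h, y_n + h·k1); y_{n+1} = y_n + (h/2)·(k1 + k2).
s=0.000000, y=-0.300000:
  k1 = f(0.000000, -0.300000) = 2.136000
  k2 = f(0.220000, 0.169920) = 3.040482
  y ← -0.300000 + (0.22/2)·(2.136000 + 3.040482) = 0.269413
y(0.22) ≈ 0.2694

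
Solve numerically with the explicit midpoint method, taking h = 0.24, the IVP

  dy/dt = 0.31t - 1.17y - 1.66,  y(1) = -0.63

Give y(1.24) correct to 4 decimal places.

Midpoint: k1 = f(t_n, y_n); k2 = f(t_n + h/2, y_n + (h/2)·k1); y_{n+1} = y_n + h·k2.
t=1.000000, y=-0.630000:
  k1 = f(1.000000, -0.630000) = -0.612900
  k2 = f(1.120000, -0.703548) = -0.489649
  y ← -0.630000 + 0.24·(-0.489649) = -0.747516
y(1.24) ≈ -0.7475

-0.7475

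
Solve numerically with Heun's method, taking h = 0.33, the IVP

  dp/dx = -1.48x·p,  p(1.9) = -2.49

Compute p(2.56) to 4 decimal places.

-0.6323

Heun: k1 = f(x_n, p_n); k2 = f(x_n + h, p_n + h·k1); p_{n+1} = p_n + (h/2)·(k1 + k2).
x=1.900000, p=-2.490000:
  k1 = f(1.900000, -2.490000) = 7.001880
  k2 = f(2.230000, -0.179380) = 0.592024
  p ← -2.490000 + (0.33/2)·(7.001880 + 0.592024) = -1.237006
x=2.230000, p=-1.237006:
  k1 = f(2.230000, -1.237006) = 4.082614
  k2 = f(2.560000, 0.110257) = -0.417741
  p ← -1.237006 + (0.33/2)·(4.082614 + (-0.417741)) = -0.632302
p(2.56) ≈ -0.6323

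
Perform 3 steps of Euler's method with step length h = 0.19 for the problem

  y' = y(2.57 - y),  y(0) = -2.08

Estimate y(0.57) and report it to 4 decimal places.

Euler: y_{n+1} = y_n + h·f(t_n, y_n).
t=0.000000, y=-2.080000: f=-9.672000 → y ← -2.080000 + 0.19·(-9.672000) = -3.917680
t=0.190000, y=-3.917680: f=-25.416654 → y ← -3.917680 + 0.19·(-25.416654) = -8.746844
t=0.380000, y=-8.746844: f=-98.986675 → y ← -8.746844 + 0.19·(-98.986675) = -27.554313
y(0.57) ≈ -27.5543

-27.5543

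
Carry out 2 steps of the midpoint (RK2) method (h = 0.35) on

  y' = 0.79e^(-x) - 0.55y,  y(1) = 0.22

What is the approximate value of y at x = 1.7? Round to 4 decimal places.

Midpoint: k1 = f(x_n, y_n); k2 = f(x_n + h/2, y_n + (h/2)·k1); y_{n+1} = y_n + h·k2.
x=1.000000, y=0.220000:
  k1 = f(1.000000, 0.220000) = 0.169625
  k2 = f(1.175000, 0.249684) = 0.106641
  y ← 0.220000 + 0.35·0.106641 = 0.257324
x=1.350000, y=0.257324:
  k1 = f(1.350000, 0.257324) = 0.063271
  k2 = f(1.525000, 0.268397) = 0.024302
  y ← 0.257324 + 0.35·0.024302 = 0.265830
y(1.7) ≈ 0.2658

0.2658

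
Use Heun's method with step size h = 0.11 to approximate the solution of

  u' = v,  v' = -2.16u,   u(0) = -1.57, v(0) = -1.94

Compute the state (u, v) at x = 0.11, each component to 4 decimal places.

-1.7629, -1.5416

Heun on (u,v): k1 = f(x_n, state_n); k2 = f(x_n + h, state_n + h·k1); state_{n+1} = state_n + (h/2)·(k1 + k2).
0.000000: (-1.570000, -1.940000)
  k1 = (-1.940000, 3.391200)
  predictor → (-1.783400, -1.566968)
  k2 = (-1.566968, 3.852144)
  → (-1.762883, -1.541616)
(u(0.11), v(0.11)) ≈ (-1.7629, -1.5416)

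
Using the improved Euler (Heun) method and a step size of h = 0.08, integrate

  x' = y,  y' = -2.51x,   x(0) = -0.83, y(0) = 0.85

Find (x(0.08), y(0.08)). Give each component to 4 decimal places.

Heun on (x,y): k1 = f(s_n, state_n); k2 = f(s_n + h, state_n + h·k1); state_{n+1} = state_n + (h/2)·(k1 + k2).
0.000000: (-0.830000, 0.850000)
  k1 = (0.850000, 2.083300)
  predictor → (-0.762000, 1.016664)
  k2 = (1.016664, 1.912620)
  → (-0.755333, 1.009837)
(x(0.08), y(0.08)) ≈ (-0.7553, 1.0098)

-0.7553, 1.0098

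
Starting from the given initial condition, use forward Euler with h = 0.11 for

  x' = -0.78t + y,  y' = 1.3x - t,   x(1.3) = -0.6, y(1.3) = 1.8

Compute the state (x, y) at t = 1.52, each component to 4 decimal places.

Euler on (x,y): x_{n+1} = x_n + h·x', y_{n+1} = y_n + h·y'.
1.300000: (-0.600000, 1.800000); f=(0.786000, -2.080000) → (-0.513540, 1.571200)
1.410000: (-0.513540, 1.571200); f=(0.471400, -2.077602) → (-0.461686, 1.342664)
(x(1.52), y(1.52)) ≈ (-0.4617, 1.3427)

-0.4617, 1.3427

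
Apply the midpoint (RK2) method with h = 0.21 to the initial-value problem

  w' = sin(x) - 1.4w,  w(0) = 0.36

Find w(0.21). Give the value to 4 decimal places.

0.2917

Midpoint: k1 = f(x_n, w_n); k2 = f(x_n + h/2, w_n + (h/2)·k1); w_{n+1} = w_n + h·k2.
x=0.000000, w=0.360000:
  k1 = f(0.000000, 0.360000) = -0.504000
  k2 = f(0.105000, 0.307080) = -0.325105
  w ← 0.360000 + 0.21·(-0.325105) = 0.291728
w(0.21) ≈ 0.2917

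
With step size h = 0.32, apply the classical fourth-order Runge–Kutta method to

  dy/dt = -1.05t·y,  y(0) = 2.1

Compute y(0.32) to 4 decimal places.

RK4: k1 = f(t_n, y_n); k2 = f(t_n + h/2, y_n + (h/2)·k1); k3 = f(t_n + h/2, y_n + (h/2)·k2); k4 = f(t_n + h, y_n + h·k3); y_{n+1} = y_n + (h/6)·(k1 + 2k2 + 2k3 + k4).
t=0.000000, y=2.100000:
  k1 = f(0.000000, 2.100000) = 0.000000
  k2 = f(0.160000, 2.100000) = -0.352800
  k3 = f(0.160000, 2.043552) = -0.343317
  k4 = f(0.320000, 1.990139) = -0.668687
  y ← 2.100000 + (0.32/6)·(k1 + 2k2 + 2k3 + k4) = 1.990084
y(0.32) ≈ 1.9901

1.9901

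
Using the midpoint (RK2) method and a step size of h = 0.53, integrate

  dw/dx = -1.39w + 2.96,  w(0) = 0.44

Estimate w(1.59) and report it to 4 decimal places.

1.8713

Midpoint: k1 = f(x_n, w_n); k2 = f(x_n + h/2, w_n + (h/2)·k1); w_{n+1} = w_n + h·k2.
x=0.000000, w=0.440000:
  k1 = f(0.000000, 0.440000) = 2.348400
  k2 = f(0.265000, 1.062326) = 1.483367
  w ← 0.440000 + 0.53·1.483367 = 1.226184
x=0.530000, w=1.226184:
  k1 = f(0.530000, 1.226184) = 1.255604
  k2 = f(0.795000, 1.558919) = 0.793102
  w ← 1.226184 + 0.53·0.793102 = 1.646529
x=1.060000, w=1.646529:
  k1 = f(1.060000, 1.646529) = 0.671325
  k2 = f(1.325000, 1.824430) = 0.424043
  w ← 1.646529 + 0.53·0.424043 = 1.871271
w(1.59) ≈ 1.8713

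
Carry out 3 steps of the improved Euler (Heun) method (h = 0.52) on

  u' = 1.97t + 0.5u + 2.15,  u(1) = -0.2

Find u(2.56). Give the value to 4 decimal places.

Heun: k1 = f(t_n, u_n); k2 = f(t_n + h, u_n + h·k1); u_{n+1} = u_n + (h/2)·(k1 + k2).
t=1.000000, u=-0.200000:
  k1 = f(1.000000, -0.200000) = 4.020000
  k2 = f(1.520000, 1.890400) = 6.089600
  u ← -0.200000 + (0.52/2)·(4.020000 + 6.089600) = 2.428496
t=1.520000, u=2.428496:
  k1 = f(1.520000, 2.428496) = 6.358648
  k2 = f(2.040000, 5.734993) = 9.036296
  u ← 2.428496 + (0.52/2)·(6.358648 + 9.036296) = 6.431182
t=2.040000, u=6.431182:
  k1 = f(2.040000, 6.431182) = 9.384391
  k2 = f(2.560000, 11.311065) = 12.848732
  u ← 6.431182 + (0.52/2)·(9.384391 + 12.848732) = 12.211794
u(2.56) ≈ 12.2118

12.2118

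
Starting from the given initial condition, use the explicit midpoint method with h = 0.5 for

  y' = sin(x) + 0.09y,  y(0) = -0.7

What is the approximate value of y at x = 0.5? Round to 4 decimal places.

-0.6085

Midpoint: k1 = f(x_n, y_n); k2 = f(x_n + h/2, y_n + (h/2)·k1); y_{n+1} = y_n + h·k2.
x=0.000000, y=-0.700000:
  k1 = f(0.000000, -0.700000) = -0.063000
  k2 = f(0.250000, -0.715750) = 0.182986
  y ← -0.700000 + 0.5·0.182986 = -0.608507
y(0.5) ≈ -0.6085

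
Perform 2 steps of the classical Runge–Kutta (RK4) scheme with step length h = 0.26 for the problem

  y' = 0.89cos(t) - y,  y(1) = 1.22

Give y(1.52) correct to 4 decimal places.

RK4: k1 = f(t_n, y_n); k2 = f(t_n + h/2, y_n + (h/2)·k1); k3 = f(t_n + h/2, y_n + (h/2)·k2); k4 = f(t_n + h, y_n + h·k3); y_{n+1} = y_n + (h/6)·(k1 + 2k2 + 2k3 + k4).
t=1.000000, y=1.220000:
  k1 = f(1.000000, 1.220000) = -0.739131
  k2 = f(1.130000, 1.123913) = -0.744186
  k3 = f(1.130000, 1.123256) = -0.743529
  k4 = f(1.260000, 1.026683) = -0.754506
  y ← 1.220000 + (0.26/6)·(k1 + 2k2 + 2k3 + k4) = 1.026341
t=1.260000, y=1.026341:
  k1 = f(1.260000, 1.026341) = -0.754163
  k2 = f(1.390000, 0.928299) = -0.768266
  k3 = f(1.390000, 0.926466) = -0.766432
  k4 = f(1.520000, 0.827068) = -0.781879
  y ← 1.026341 + (0.26/6)·(k1 + 2k2 + 2k3 + k4) = 0.826772
y(1.52) ≈ 0.8268

0.8268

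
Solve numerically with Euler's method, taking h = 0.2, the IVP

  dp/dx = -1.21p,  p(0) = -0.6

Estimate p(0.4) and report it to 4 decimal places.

-0.3447

Euler: p_{n+1} = p_n + h·f(x_n, p_n).
x=0.000000, p=-0.600000: f=0.726000 → p ← -0.600000 + 0.2·0.726000 = -0.454800
x=0.200000, p=-0.454800: f=0.550308 → p ← -0.454800 + 0.2·0.550308 = -0.344738
p(0.4) ≈ -0.3447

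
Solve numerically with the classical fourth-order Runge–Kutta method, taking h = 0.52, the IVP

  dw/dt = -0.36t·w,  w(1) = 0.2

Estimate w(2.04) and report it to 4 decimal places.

0.1132

RK4: k1 = f(t_n, w_n); k2 = f(t_n + h/2, w_n + (h/2)·k1); k3 = f(t_n + h/2, w_n + (h/2)·k2); k4 = f(t_n + h, w_n + h·k3); w_{n+1} = w_n + (h/6)·(k1 + 2k2 + 2k3 + k4).
t=1.000000, w=0.200000:
  k1 = f(1.000000, 0.200000) = -0.072000
  k2 = f(1.260000, 0.181280) = -0.082229
  k3 = f(1.260000, 0.178621) = -0.081022
  k4 = f(1.520000, 0.157868) = -0.086386
  w ← 0.200000 + (0.52/6)·(k1 + 2k2 + 2k3 + k4) = 0.157976
t=1.520000, w=0.157976:
  k1 = f(1.520000, 0.157976) = -0.086445
  k2 = f(1.780000, 0.135501) = -0.086829
  k3 = f(1.780000, 0.135401) = -0.086765
  k4 = f(2.040000, 0.112859) = -0.082883
  w ← 0.157976 + (0.52/6)·(k1 + 2k2 + 2k3 + k4) = 0.113212
w(2.04) ≈ 0.1132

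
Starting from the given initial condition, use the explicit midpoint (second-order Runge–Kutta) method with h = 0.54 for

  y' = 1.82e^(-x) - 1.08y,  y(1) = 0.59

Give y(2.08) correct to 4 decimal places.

Midpoint: k1 = f(x_n, y_n); k2 = f(x_n + h/2, y_n + (h/2)·k1); y_{n+1} = y_n + h·k2.
x=1.000000, y=0.590000:
  k1 = f(1.000000, 0.590000) = 0.032341
  k2 = f(1.270000, 0.598732) = -0.135517
  y ← 0.590000 + 0.54·(-0.135517) = 0.516821
x=1.540000, y=0.516821:
  k1 = f(1.540000, 0.516821) = -0.167993
  k2 = f(1.810000, 0.471463) = -0.211329
  y ← 0.516821 + 0.54·(-0.211329) = 0.402703
y(2.08) ≈ 0.4027

0.4027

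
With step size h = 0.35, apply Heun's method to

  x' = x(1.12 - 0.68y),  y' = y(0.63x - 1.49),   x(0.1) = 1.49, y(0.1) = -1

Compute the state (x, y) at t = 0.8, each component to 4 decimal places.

Heun on (x,y): k1 = f(t_n, state_n); k2 = f(t_n + h, state_n + h·k1); state_{n+1} = state_n + (h/2)·(k1 + k2).
0.100000: (1.490000, -1.000000)
  k1 = (2.682000, 0.551300)
  predictor → (2.428700, -0.807045)
  k2 = (4.052992, -0.032347)
  → (2.668624, -0.909183)
0.450000: (2.668624, -0.909183)
  k1 = (4.638721, -0.173866)
  predictor → (4.292176, -0.970036)
  k2 = (7.638462, -1.177693)
  → (4.817130, -1.145706)
(x(0.8), y(0.8)) ≈ (4.8171, -1.1457)

4.8171, -1.1457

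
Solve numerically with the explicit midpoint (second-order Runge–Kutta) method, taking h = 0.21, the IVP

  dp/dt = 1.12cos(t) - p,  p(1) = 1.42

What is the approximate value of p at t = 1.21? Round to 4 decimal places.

Midpoint: k1 = f(t_n, p_n); k2 = f(t_n + h/2, p_n + (h/2)·k1); p_{n+1} = p_n + h·k2.
t=1.000000, p=1.420000:
  k1 = f(1.000000, 1.420000) = -0.814861
  k2 = f(1.105000, 1.334440) = -0.831409
  p ← 1.420000 + 0.21·(-0.831409) = 1.245404
p(1.21) ≈ 1.2454

1.2454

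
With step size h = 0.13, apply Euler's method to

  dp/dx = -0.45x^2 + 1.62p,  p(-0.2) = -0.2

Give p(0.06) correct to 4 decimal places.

-0.2962

Euler: p_{n+1} = p_n + h·f(x_n, p_n).
x=-0.200000, p=-0.200000: f=-0.342000 → p ← -0.200000 + 0.13·(-0.342000) = -0.244460
x=-0.070000, p=-0.244460: f=-0.398230 → p ← -0.244460 + 0.13·(-0.398230) = -0.296230
p(0.06) ≈ -0.2962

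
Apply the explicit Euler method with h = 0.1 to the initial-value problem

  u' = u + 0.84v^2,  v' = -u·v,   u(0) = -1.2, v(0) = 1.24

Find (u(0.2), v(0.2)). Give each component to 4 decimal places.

-1.1479, 1.5542

Euler on (u,v): u_{n+1} = u_n + h·u', v_{n+1} = v_n + h·v'.
0.000000: (-1.200000, 1.240000); f=(0.091584, 1.488000) → (-1.190842, 1.388800)
0.100000: (-1.190842, 1.388800); f=(0.429321, 1.653841) → (-1.147909, 1.554184)
(u(0.2), v(0.2)) ≈ (-1.1479, 1.5542)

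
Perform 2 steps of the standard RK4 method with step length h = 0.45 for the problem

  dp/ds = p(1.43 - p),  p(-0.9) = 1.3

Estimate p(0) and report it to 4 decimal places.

RK4: k1 = f(s_n, p_n); k2 = f(s_n + h/2, p_n + (h/2)·k1); k3 = f(s_n + h/2, p_n + (h/2)·k2); k4 = f(s_n + h, p_n + h·k3); p_{n+1} = p_n + (h/6)·(k1 + 2k2 + 2k3 + k4).
s=-0.900000, p=1.300000:
  k1 = f(-0.900000, 1.300000) = 0.169000
  k2 = f(-0.675000, 1.338025) = 0.123065
  k3 = f(-0.675000, 1.327690) = 0.135836
  k4 = f(-0.450000, 1.361126) = 0.093746
  p ← 1.300000 + (0.45/6)·(k1 + 2k2 + 2k3 + k4) = 1.358541
s=-0.450000, p=1.358541:
  k1 = f(-0.450000, 1.358541) = 0.097080
  k2 = f(-0.225000, 1.380384) = 0.068489
  k3 = f(-0.225000, 1.373951) = 0.077008
  k4 = f(0.000000, 1.393195) = 0.051277
  p ← 1.358541 + (0.45/6)·(k1 + 2k2 + 2k3 + k4) = 1.391492
p(0) ≈ 1.3915

1.3915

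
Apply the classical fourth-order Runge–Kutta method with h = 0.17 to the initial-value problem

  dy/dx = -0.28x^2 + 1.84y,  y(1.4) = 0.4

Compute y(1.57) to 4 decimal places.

0.4243

RK4: k1 = f(x_n, y_n); k2 = f(x_n + h/2, y_n + (h/2)·k1); k3 = f(x_n + h/2, y_n + (h/2)·k2); k4 = f(x_n + h, y_n + h·k3); y_{n+1} = y_n + (h/6)·(k1 + 2k2 + 2k3 + k4).
x=1.400000, y=0.400000:
  k1 = f(1.400000, 0.400000) = 0.187200
  k2 = f(1.485000, 0.415912) = 0.147815
  k3 = f(1.485000, 0.412564) = 0.141655
  k4 = f(1.570000, 0.424081) = 0.090138
  y ← 0.400000 + (0.17/6)·(k1 + 2k2 + 2k3 + k4) = 0.424261
y(1.57) ≈ 0.4243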